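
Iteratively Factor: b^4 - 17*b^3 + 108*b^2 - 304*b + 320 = (b - 4)*(b^3 - 13*b^2 + 56*b - 80) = (b - 4)^2*(b^2 - 9*b + 20) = (b - 4)^3*(b - 5)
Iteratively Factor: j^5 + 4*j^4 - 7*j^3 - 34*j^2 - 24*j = (j - 3)*(j^4 + 7*j^3 + 14*j^2 + 8*j) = (j - 3)*(j + 2)*(j^3 + 5*j^2 + 4*j) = j*(j - 3)*(j + 2)*(j^2 + 5*j + 4) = j*(j - 3)*(j + 1)*(j + 2)*(j + 4)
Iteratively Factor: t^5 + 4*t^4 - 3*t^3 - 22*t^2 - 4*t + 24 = (t - 1)*(t^4 + 5*t^3 + 2*t^2 - 20*t - 24) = (t - 1)*(t + 3)*(t^3 + 2*t^2 - 4*t - 8) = (t - 2)*(t - 1)*(t + 3)*(t^2 + 4*t + 4) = (t - 2)*(t - 1)*(t + 2)*(t + 3)*(t + 2)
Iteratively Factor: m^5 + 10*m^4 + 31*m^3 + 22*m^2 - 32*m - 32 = (m + 2)*(m^4 + 8*m^3 + 15*m^2 - 8*m - 16) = (m + 2)*(m + 4)*(m^3 + 4*m^2 - m - 4) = (m + 2)*(m + 4)^2*(m^2 - 1) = (m - 1)*(m + 2)*(m + 4)^2*(m + 1)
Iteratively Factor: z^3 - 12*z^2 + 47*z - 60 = (z - 4)*(z^2 - 8*z + 15) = (z - 4)*(z - 3)*(z - 5)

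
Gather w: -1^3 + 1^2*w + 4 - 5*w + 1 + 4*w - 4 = 0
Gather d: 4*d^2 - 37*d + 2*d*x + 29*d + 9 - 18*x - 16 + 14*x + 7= 4*d^2 + d*(2*x - 8) - 4*x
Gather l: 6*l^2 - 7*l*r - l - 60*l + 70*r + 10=6*l^2 + l*(-7*r - 61) + 70*r + 10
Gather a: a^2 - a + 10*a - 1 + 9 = a^2 + 9*a + 8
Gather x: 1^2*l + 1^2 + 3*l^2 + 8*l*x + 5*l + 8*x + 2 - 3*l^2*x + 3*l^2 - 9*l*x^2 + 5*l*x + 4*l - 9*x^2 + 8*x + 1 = 6*l^2 + 10*l + x^2*(-9*l - 9) + x*(-3*l^2 + 13*l + 16) + 4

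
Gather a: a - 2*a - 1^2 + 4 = 3 - a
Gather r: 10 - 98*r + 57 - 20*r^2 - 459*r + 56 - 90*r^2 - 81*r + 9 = -110*r^2 - 638*r + 132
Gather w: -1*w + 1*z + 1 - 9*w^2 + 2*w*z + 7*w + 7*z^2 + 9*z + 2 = -9*w^2 + w*(2*z + 6) + 7*z^2 + 10*z + 3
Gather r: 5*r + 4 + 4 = 5*r + 8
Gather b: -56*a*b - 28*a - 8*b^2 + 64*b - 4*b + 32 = -28*a - 8*b^2 + b*(60 - 56*a) + 32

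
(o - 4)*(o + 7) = o^2 + 3*o - 28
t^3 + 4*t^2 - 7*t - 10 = (t - 2)*(t + 1)*(t + 5)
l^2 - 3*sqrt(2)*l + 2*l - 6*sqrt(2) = (l + 2)*(l - 3*sqrt(2))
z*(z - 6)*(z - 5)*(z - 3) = z^4 - 14*z^3 + 63*z^2 - 90*z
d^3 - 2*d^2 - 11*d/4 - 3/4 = (d - 3)*(d + 1/2)^2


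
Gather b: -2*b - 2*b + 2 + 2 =4 - 4*b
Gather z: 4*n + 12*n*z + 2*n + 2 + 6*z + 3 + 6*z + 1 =6*n + z*(12*n + 12) + 6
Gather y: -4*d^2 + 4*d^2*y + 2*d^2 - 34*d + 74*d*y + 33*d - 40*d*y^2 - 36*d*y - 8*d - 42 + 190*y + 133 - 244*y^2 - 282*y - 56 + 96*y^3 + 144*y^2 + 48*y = -2*d^2 - 9*d + 96*y^3 + y^2*(-40*d - 100) + y*(4*d^2 + 38*d - 44) + 35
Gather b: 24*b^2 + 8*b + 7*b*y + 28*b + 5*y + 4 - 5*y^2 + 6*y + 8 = 24*b^2 + b*(7*y + 36) - 5*y^2 + 11*y + 12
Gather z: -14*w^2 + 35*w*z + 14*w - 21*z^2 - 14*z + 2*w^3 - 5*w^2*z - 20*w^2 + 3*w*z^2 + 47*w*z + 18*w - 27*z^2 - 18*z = 2*w^3 - 34*w^2 + 32*w + z^2*(3*w - 48) + z*(-5*w^2 + 82*w - 32)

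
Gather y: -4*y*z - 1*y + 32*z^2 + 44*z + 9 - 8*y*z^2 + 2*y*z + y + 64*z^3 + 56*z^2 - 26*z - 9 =y*(-8*z^2 - 2*z) + 64*z^3 + 88*z^2 + 18*z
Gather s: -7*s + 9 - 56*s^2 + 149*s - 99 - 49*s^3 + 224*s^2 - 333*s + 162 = -49*s^3 + 168*s^2 - 191*s + 72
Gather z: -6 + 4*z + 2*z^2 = 2*z^2 + 4*z - 6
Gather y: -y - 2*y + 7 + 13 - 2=18 - 3*y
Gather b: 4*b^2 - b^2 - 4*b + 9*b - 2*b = 3*b^2 + 3*b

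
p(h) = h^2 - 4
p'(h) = 2*h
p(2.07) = 0.28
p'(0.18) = 0.36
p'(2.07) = 4.14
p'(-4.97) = -9.94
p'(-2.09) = -4.18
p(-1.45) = -1.90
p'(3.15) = 6.30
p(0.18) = -3.97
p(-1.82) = -0.69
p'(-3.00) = -6.00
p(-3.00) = 5.00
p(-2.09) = 0.37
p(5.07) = 21.70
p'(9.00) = 18.00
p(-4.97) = 20.70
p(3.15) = 5.92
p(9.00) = 77.00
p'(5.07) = 10.14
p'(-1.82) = -3.64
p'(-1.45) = -2.90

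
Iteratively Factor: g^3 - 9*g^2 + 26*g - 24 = (g - 4)*(g^2 - 5*g + 6) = (g - 4)*(g - 2)*(g - 3)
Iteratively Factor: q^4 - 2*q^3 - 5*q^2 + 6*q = (q)*(q^3 - 2*q^2 - 5*q + 6) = q*(q - 1)*(q^2 - q - 6) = q*(q - 3)*(q - 1)*(q + 2)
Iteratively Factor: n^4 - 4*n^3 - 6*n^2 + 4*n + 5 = (n + 1)*(n^3 - 5*n^2 - n + 5) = (n - 1)*(n + 1)*(n^2 - 4*n - 5) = (n - 1)*(n + 1)^2*(n - 5)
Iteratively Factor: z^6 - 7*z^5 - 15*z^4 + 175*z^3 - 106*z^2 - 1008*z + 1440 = (z + 3)*(z^5 - 10*z^4 + 15*z^3 + 130*z^2 - 496*z + 480) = (z + 3)*(z + 4)*(z^4 - 14*z^3 + 71*z^2 - 154*z + 120) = (z - 4)*(z + 3)*(z + 4)*(z^3 - 10*z^2 + 31*z - 30) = (z - 5)*(z - 4)*(z + 3)*(z + 4)*(z^2 - 5*z + 6) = (z - 5)*(z - 4)*(z - 3)*(z + 3)*(z + 4)*(z - 2)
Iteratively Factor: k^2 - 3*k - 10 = (k + 2)*(k - 5)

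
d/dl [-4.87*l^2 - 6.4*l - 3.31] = -9.74*l - 6.4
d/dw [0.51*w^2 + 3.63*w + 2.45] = 1.02*w + 3.63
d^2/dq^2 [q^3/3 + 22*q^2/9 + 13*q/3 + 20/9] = 2*q + 44/9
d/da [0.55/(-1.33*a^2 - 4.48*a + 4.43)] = (1.463*a + 2.464)/(1.33*a^2 + 4.48*a - 4.43)^2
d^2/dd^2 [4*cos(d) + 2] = -4*cos(d)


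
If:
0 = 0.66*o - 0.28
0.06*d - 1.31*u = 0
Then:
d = 21.8333333333333*u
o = 0.42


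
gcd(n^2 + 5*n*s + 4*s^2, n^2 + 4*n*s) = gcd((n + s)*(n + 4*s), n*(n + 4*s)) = n + 4*s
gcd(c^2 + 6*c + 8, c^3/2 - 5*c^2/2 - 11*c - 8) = c + 2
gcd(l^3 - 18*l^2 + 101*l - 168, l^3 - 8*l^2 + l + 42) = l^2 - 10*l + 21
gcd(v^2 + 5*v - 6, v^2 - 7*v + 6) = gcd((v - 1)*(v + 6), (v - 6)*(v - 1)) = v - 1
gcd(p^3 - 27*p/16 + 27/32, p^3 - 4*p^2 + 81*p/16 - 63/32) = p - 3/4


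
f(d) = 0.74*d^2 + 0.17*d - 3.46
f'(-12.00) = -17.59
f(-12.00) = 101.06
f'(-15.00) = -22.03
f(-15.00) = 160.49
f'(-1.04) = -1.37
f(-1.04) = -2.84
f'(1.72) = 2.72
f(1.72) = -0.98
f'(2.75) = 4.24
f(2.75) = 2.60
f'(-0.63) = -0.76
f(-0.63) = -3.27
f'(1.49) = 2.38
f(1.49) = -1.56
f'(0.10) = 0.32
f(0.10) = -3.44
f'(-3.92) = -5.63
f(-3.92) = 7.24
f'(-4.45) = -6.42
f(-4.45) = 10.44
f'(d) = 1.48*d + 0.17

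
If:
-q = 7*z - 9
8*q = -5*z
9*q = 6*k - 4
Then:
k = -67/102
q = -15/17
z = 24/17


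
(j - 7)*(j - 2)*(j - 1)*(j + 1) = j^4 - 9*j^3 + 13*j^2 + 9*j - 14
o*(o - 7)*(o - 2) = o^3 - 9*o^2 + 14*o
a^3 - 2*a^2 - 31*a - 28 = (a - 7)*(a + 1)*(a + 4)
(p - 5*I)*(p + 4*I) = p^2 - I*p + 20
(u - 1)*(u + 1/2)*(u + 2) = u^3 + 3*u^2/2 - 3*u/2 - 1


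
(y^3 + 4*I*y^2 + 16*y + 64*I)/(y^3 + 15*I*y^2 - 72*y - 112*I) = (y - 4*I)/(y + 7*I)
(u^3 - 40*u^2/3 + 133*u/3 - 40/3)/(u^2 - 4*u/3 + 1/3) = (u^2 - 13*u + 40)/(u - 1)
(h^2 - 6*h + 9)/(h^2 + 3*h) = (h^2 - 6*h + 9)/(h*(h + 3))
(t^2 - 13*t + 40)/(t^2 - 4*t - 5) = (t - 8)/(t + 1)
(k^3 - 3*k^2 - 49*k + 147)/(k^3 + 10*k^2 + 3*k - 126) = (k - 7)/(k + 6)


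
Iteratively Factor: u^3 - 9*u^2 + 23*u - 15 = (u - 3)*(u^2 - 6*u + 5) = (u - 3)*(u - 1)*(u - 5)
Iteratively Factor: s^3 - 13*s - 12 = (s + 1)*(s^2 - s - 12) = (s - 4)*(s + 1)*(s + 3)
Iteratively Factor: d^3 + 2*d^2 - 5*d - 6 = (d + 3)*(d^2 - d - 2) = (d - 2)*(d + 3)*(d + 1)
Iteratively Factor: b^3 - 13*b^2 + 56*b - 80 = (b - 4)*(b^2 - 9*b + 20) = (b - 4)^2*(b - 5)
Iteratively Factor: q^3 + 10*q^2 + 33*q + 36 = (q + 3)*(q^2 + 7*q + 12) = (q + 3)*(q + 4)*(q + 3)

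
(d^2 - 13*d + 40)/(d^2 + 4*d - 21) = (d^2 - 13*d + 40)/(d^2 + 4*d - 21)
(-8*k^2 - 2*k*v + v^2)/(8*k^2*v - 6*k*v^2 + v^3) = (2*k + v)/(v*(-2*k + v))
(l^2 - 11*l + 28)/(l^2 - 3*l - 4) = (l - 7)/(l + 1)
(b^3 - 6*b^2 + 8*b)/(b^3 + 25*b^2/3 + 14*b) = 3*(b^2 - 6*b + 8)/(3*b^2 + 25*b + 42)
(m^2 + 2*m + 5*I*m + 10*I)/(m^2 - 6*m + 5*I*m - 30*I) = (m + 2)/(m - 6)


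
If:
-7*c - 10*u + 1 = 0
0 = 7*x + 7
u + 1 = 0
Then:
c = 11/7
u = -1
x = -1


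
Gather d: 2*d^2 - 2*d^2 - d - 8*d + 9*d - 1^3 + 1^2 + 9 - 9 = 0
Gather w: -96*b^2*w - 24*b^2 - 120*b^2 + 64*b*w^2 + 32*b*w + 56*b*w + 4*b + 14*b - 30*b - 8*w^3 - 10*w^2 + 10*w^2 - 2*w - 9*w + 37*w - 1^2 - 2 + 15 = -144*b^2 + 64*b*w^2 - 12*b - 8*w^3 + w*(-96*b^2 + 88*b + 26) + 12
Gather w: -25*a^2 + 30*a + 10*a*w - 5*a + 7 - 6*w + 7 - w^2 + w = -25*a^2 + 25*a - w^2 + w*(10*a - 5) + 14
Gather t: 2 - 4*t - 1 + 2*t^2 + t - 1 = 2*t^2 - 3*t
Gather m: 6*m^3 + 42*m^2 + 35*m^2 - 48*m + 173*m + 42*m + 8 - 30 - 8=6*m^3 + 77*m^2 + 167*m - 30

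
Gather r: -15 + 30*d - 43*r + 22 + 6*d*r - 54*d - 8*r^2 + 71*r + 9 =-24*d - 8*r^2 + r*(6*d + 28) + 16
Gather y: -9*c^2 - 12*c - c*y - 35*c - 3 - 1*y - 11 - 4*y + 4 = -9*c^2 - 47*c + y*(-c - 5) - 10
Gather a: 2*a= 2*a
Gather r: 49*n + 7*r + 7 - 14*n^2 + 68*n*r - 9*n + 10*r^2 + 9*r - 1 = -14*n^2 + 40*n + 10*r^2 + r*(68*n + 16) + 6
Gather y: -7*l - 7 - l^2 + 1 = -l^2 - 7*l - 6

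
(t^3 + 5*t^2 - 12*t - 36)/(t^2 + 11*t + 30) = (t^2 - t - 6)/(t + 5)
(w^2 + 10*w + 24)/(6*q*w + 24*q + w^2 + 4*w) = (w + 6)/(6*q + w)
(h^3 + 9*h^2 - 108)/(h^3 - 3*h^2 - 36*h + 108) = (h + 6)/(h - 6)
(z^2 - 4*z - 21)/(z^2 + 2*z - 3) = (z - 7)/(z - 1)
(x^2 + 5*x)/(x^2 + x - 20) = x/(x - 4)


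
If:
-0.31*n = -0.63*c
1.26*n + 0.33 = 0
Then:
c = -0.13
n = -0.26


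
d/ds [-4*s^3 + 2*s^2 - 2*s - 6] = -12*s^2 + 4*s - 2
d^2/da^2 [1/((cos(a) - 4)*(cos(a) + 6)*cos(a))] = (8*(1 - cos(a)^2)^2/cos(a)^3 + 12*sin(a)^6/cos(a)^3 + 3*cos(a)^3 - 22*cos(a)^2 - 288*tan(a)^2 - 112 - 644/cos(a) + 1132/cos(a)^3)/((cos(a) - 4)^3*(cos(a) + 6)^3)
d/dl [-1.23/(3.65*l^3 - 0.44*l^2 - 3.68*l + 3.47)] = (13.4685*l^2 - 1.0824*l - 4.5264)/(3.65*l^3 - 0.44*l^2 - 3.68*l + 3.47)^2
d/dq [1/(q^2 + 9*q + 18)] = (-2*q - 9)/(q^2 + 9*q + 18)^2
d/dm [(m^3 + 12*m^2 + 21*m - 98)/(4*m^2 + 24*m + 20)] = (m^4 + 12*m^3 + 66*m^2 + 316*m + 693)/(4*(m^4 + 12*m^3 + 46*m^2 + 60*m + 25))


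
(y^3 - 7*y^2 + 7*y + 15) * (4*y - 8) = 4*y^4 - 36*y^3 + 84*y^2 + 4*y - 120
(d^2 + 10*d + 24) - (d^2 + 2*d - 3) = 8*d + 27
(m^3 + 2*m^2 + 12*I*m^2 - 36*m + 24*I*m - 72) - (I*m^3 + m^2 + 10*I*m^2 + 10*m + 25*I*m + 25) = m^3 - I*m^3 + m^2 + 2*I*m^2 - 46*m - I*m - 97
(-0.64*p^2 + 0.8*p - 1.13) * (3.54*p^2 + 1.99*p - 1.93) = -2.2656*p^4 + 1.5584*p^3 - 1.173*p^2 - 3.7927*p + 2.1809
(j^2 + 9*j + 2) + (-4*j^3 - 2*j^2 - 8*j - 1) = -4*j^3 - j^2 + j + 1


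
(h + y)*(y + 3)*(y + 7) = h*y^2 + 10*h*y + 21*h + y^3 + 10*y^2 + 21*y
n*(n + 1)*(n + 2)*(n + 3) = n^4 + 6*n^3 + 11*n^2 + 6*n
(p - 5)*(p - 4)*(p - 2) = p^3 - 11*p^2 + 38*p - 40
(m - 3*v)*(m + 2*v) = m^2 - m*v - 6*v^2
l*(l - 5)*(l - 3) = l^3 - 8*l^2 + 15*l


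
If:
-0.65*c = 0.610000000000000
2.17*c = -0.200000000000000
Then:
No Solution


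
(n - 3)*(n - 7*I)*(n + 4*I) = n^3 - 3*n^2 - 3*I*n^2 + 28*n + 9*I*n - 84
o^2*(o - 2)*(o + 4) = o^4 + 2*o^3 - 8*o^2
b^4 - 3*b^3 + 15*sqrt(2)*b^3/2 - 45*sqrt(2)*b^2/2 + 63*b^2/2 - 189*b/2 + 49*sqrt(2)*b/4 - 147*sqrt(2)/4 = (b - 3)*(b + sqrt(2)/2)*(b + 7*sqrt(2)/2)^2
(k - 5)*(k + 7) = k^2 + 2*k - 35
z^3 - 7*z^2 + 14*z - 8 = (z - 4)*(z - 2)*(z - 1)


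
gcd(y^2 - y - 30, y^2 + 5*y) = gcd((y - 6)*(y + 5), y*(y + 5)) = y + 5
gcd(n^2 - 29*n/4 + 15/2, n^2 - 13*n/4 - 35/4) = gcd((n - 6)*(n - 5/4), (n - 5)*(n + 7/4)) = 1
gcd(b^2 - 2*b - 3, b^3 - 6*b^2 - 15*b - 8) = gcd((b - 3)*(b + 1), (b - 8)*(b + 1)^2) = b + 1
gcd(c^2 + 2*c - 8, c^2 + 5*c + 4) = c + 4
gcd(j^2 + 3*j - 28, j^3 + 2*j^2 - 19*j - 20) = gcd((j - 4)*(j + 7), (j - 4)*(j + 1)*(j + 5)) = j - 4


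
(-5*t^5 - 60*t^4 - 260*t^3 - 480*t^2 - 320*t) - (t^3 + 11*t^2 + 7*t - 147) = -5*t^5 - 60*t^4 - 261*t^3 - 491*t^2 - 327*t + 147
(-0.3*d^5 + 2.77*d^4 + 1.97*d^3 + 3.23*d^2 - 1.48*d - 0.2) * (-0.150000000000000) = 0.045*d^5 - 0.4155*d^4 - 0.2955*d^3 - 0.4845*d^2 + 0.222*d + 0.03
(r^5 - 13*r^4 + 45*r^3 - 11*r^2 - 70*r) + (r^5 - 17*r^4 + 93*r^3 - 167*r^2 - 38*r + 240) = 2*r^5 - 30*r^4 + 138*r^3 - 178*r^2 - 108*r + 240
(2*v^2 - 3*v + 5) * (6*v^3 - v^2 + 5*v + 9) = 12*v^5 - 20*v^4 + 43*v^3 - 2*v^2 - 2*v + 45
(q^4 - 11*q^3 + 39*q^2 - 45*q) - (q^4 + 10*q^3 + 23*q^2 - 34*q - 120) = -21*q^3 + 16*q^2 - 11*q + 120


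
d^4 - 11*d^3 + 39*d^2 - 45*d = d*(d - 5)*(d - 3)^2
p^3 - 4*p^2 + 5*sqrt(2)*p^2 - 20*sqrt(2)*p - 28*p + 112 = (p - 4)*(p - 2*sqrt(2))*(p + 7*sqrt(2))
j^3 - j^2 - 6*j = j*(j - 3)*(j + 2)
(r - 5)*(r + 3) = r^2 - 2*r - 15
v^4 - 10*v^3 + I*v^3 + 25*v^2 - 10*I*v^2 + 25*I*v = v*(v - 5)^2*(v + I)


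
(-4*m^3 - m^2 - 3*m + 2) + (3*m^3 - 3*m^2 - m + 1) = -m^3 - 4*m^2 - 4*m + 3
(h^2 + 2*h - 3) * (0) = 0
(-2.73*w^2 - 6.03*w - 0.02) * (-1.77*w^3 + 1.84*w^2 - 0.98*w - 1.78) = 4.8321*w^5 + 5.6499*w^4 - 8.3844*w^3 + 10.732*w^2 + 10.753*w + 0.0356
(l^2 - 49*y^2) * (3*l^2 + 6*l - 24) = 3*l^4 + 6*l^3 - 147*l^2*y^2 - 24*l^2 - 294*l*y^2 + 1176*y^2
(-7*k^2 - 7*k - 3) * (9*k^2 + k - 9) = -63*k^4 - 70*k^3 + 29*k^2 + 60*k + 27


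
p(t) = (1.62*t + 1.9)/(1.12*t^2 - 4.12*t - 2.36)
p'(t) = (4.12 - 2.24*t)*(1.62*t + 1.9)/(1.12*t^2 - 4.12*t - 2.36)^2 + 1.62/(1.12*t^2 - 4.12*t - 2.36)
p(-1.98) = -0.13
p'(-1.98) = 0.05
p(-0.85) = 0.27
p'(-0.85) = 1.66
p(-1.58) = -0.09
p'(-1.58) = 0.13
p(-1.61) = -0.10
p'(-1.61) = 0.12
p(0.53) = -0.65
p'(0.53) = 0.07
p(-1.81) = -0.12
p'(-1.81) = 0.08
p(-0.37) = -1.91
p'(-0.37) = 11.45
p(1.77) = -0.78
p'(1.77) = -0.24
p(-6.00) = -0.12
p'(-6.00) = -0.01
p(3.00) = -1.46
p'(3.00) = -1.17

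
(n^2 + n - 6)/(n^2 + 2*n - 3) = (n - 2)/(n - 1)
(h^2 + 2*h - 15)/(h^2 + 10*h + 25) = (h - 3)/(h + 5)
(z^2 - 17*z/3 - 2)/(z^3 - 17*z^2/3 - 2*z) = 1/z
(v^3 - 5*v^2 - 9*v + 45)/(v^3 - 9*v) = (v - 5)/v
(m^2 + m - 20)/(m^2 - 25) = (m - 4)/(m - 5)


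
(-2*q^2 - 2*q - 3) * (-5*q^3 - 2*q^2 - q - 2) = 10*q^5 + 14*q^4 + 21*q^3 + 12*q^2 + 7*q + 6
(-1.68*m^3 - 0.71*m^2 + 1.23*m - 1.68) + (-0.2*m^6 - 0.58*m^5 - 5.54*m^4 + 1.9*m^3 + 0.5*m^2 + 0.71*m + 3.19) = -0.2*m^6 - 0.58*m^5 - 5.54*m^4 + 0.22*m^3 - 0.21*m^2 + 1.94*m + 1.51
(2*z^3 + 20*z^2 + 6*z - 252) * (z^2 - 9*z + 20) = 2*z^5 + 2*z^4 - 134*z^3 + 94*z^2 + 2388*z - 5040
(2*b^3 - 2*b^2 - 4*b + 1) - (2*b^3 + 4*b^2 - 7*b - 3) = -6*b^2 + 3*b + 4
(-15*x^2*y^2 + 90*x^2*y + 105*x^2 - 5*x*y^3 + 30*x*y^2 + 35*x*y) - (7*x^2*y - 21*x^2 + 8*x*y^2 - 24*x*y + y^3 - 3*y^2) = -15*x^2*y^2 + 83*x^2*y + 126*x^2 - 5*x*y^3 + 22*x*y^2 + 59*x*y - y^3 + 3*y^2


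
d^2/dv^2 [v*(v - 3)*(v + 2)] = 6*v - 2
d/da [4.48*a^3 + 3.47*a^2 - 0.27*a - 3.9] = 13.44*a^2 + 6.94*a - 0.27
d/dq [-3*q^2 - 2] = -6*q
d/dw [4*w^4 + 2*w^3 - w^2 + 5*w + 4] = 16*w^3 + 6*w^2 - 2*w + 5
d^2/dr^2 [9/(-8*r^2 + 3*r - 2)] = 18*(64*r^2 - 24*r - (16*r - 3)^2 + 16)/(8*r^2 - 3*r + 2)^3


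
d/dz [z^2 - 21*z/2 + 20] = 2*z - 21/2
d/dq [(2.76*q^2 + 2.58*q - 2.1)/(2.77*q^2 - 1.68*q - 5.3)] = (-11.7834*q^2 - 17.622*q - 17.202)/(7.6729*q^4 - 9.3072*q^3 - 26.5396*q^2 + 17.808*q + 28.09)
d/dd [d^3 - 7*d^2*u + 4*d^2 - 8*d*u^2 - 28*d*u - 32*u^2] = 3*d^2 - 14*d*u + 8*d - 8*u^2 - 28*u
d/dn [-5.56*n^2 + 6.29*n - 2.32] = 6.29 - 11.12*n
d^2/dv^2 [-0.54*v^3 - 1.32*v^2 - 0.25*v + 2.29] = -3.24*v - 2.64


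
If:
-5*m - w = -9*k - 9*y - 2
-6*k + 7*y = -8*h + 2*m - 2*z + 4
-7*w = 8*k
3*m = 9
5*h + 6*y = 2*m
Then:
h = 852*z/967 - 2286/967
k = 630*z/967 - 1309/967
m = 3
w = 1496/967 - 720*z/967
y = 2872/967 - 710*z/967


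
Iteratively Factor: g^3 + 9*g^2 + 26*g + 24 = (g + 2)*(g^2 + 7*g + 12) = (g + 2)*(g + 3)*(g + 4)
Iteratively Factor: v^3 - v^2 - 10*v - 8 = (v + 1)*(v^2 - 2*v - 8) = (v + 1)*(v + 2)*(v - 4)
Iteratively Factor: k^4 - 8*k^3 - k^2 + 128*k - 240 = (k + 4)*(k^3 - 12*k^2 + 47*k - 60) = (k - 3)*(k + 4)*(k^2 - 9*k + 20) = (k - 5)*(k - 3)*(k + 4)*(k - 4)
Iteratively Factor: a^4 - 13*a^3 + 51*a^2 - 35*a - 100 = (a + 1)*(a^3 - 14*a^2 + 65*a - 100) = (a - 4)*(a + 1)*(a^2 - 10*a + 25) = (a - 5)*(a - 4)*(a + 1)*(a - 5)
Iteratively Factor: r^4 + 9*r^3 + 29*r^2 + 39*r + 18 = (r + 3)*(r^3 + 6*r^2 + 11*r + 6) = (r + 3)^2*(r^2 + 3*r + 2) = (r + 2)*(r + 3)^2*(r + 1)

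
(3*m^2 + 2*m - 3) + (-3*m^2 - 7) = 2*m - 10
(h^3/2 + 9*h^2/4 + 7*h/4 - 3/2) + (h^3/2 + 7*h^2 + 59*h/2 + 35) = h^3 + 37*h^2/4 + 125*h/4 + 67/2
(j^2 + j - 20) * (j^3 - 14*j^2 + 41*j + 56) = j^5 - 13*j^4 + 7*j^3 + 377*j^2 - 764*j - 1120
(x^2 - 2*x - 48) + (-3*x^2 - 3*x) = -2*x^2 - 5*x - 48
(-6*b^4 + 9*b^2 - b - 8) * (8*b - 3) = -48*b^5 + 18*b^4 + 72*b^3 - 35*b^2 - 61*b + 24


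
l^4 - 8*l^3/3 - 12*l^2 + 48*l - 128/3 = (l - 8/3)*(l - 2)^2*(l + 4)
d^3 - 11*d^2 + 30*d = d*(d - 6)*(d - 5)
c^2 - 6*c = c*(c - 6)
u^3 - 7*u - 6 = (u - 3)*(u + 1)*(u + 2)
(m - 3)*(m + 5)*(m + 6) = m^3 + 8*m^2 - 3*m - 90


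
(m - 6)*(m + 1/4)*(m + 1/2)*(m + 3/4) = m^4 - 9*m^3/2 - 133*m^2/16 - 129*m/32 - 9/16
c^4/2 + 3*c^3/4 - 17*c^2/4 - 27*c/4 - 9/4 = (c/2 + 1/2)*(c - 3)*(c + 1/2)*(c + 3)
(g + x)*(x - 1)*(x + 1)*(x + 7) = g*x^3 + 7*g*x^2 - g*x - 7*g + x^4 + 7*x^3 - x^2 - 7*x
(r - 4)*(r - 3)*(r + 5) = r^3 - 2*r^2 - 23*r + 60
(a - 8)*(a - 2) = a^2 - 10*a + 16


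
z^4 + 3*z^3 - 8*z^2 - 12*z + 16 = (z - 2)*(z - 1)*(z + 2)*(z + 4)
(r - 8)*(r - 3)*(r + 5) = r^3 - 6*r^2 - 31*r + 120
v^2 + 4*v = v*(v + 4)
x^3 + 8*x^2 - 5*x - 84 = (x - 3)*(x + 4)*(x + 7)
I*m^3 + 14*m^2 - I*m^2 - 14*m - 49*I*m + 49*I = (m - 7*I)^2*(I*m - I)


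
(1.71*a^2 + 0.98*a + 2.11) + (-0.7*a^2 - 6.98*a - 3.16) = 1.01*a^2 - 6.0*a - 1.05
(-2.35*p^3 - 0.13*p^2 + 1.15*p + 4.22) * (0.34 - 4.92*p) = 11.562*p^4 - 0.1594*p^3 - 5.7022*p^2 - 20.3714*p + 1.4348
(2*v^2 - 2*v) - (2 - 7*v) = 2*v^2 + 5*v - 2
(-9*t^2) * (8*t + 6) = -72*t^3 - 54*t^2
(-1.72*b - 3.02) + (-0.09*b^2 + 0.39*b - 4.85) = -0.09*b^2 - 1.33*b - 7.87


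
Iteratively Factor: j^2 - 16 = (j + 4)*(j - 4)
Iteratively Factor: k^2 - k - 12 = (k + 3)*(k - 4)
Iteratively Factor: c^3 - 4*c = (c)*(c^2 - 4) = c*(c + 2)*(c - 2)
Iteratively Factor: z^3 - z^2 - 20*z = (z - 5)*(z^2 + 4*z) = z*(z - 5)*(z + 4)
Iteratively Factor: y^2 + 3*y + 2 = (y + 1)*(y + 2)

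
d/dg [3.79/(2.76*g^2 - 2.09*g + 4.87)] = (7.9211 - 20.9208*g)/(2.76*g^2 - 2.09*g + 4.87)^2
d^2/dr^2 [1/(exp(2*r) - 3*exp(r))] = ((3 - 4*exp(r))*(exp(r) - 3) + 2*(2*exp(r) - 3)^2)*exp(-r)/(exp(r) - 3)^3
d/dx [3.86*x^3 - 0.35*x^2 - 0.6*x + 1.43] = 11.58*x^2 - 0.7*x - 0.6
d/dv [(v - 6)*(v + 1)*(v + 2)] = 3*v^2 - 6*v - 16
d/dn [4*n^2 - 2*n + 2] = 8*n - 2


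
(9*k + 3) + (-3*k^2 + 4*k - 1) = -3*k^2 + 13*k + 2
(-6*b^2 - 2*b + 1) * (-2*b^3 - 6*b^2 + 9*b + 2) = 12*b^5 + 40*b^4 - 44*b^3 - 36*b^2 + 5*b + 2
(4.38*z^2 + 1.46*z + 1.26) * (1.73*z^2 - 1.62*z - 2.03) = 7.5774*z^4 - 4.5698*z^3 - 9.0768*z^2 - 5.005*z - 2.5578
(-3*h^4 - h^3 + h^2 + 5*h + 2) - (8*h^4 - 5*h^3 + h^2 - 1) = -11*h^4 + 4*h^3 + 5*h + 3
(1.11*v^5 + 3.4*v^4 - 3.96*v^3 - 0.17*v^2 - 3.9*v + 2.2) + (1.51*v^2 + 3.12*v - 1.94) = 1.11*v^5 + 3.4*v^4 - 3.96*v^3 + 1.34*v^2 - 0.78*v + 0.26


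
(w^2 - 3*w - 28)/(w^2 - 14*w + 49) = (w + 4)/(w - 7)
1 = 1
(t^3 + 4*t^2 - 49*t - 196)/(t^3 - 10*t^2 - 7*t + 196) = (t + 7)/(t - 7)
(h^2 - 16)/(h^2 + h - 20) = (h + 4)/(h + 5)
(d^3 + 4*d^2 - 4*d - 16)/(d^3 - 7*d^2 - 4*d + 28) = (d + 4)/(d - 7)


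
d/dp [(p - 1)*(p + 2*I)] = 2*p - 1 + 2*I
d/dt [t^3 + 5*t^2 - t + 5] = 3*t^2 + 10*t - 1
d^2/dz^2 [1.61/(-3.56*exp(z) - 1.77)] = (10.144932 - 20.404496*exp(z))*exp(z)/(3.56*exp(z) + 1.77)^3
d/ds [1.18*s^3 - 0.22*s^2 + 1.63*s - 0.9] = 3.54*s^2 - 0.44*s + 1.63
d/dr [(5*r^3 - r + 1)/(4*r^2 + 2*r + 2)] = (-(4*r + 1)*(5*r^3 - r + 1) + (15*r^2 - 1)*(2*r^2 + r + 1))/(2*(2*r^2 + r + 1)^2)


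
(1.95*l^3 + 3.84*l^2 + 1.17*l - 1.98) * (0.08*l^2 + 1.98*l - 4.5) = 0.156*l^5 + 4.1682*l^4 - 1.0782*l^3 - 15.1218*l^2 - 9.1854*l + 8.91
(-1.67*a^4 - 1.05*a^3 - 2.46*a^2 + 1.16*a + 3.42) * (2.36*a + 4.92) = -3.9412*a^5 - 10.6944*a^4 - 10.9716*a^3 - 9.3656*a^2 + 13.7784*a + 16.8264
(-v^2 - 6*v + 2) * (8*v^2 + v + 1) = -8*v^4 - 49*v^3 + 9*v^2 - 4*v + 2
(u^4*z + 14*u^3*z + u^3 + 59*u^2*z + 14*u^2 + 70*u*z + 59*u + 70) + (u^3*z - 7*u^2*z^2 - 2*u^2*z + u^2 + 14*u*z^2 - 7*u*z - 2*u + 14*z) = u^4*z + 15*u^3*z + u^3 - 7*u^2*z^2 + 57*u^2*z + 15*u^2 + 14*u*z^2 + 63*u*z + 57*u + 14*z + 70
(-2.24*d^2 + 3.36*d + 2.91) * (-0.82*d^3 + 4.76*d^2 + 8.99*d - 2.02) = 1.8368*d^5 - 13.4176*d^4 - 6.5302*d^3 + 48.5828*d^2 + 19.3737*d - 5.8782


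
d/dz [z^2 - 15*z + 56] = 2*z - 15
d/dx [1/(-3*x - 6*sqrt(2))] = 1/(3*(x + 2*sqrt(2))^2)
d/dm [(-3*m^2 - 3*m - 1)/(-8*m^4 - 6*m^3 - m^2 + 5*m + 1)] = 2*(-24*m^5 - 45*m^4 - 34*m^3 - 18*m^2 - 4*m + 1)/(64*m^8 + 96*m^7 + 52*m^6 - 68*m^5 - 75*m^4 - 22*m^3 + 23*m^2 + 10*m + 1)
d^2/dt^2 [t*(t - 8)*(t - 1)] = 6*t - 18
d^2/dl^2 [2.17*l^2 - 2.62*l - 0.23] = 4.34000000000000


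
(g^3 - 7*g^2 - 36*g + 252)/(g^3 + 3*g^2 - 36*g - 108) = (g - 7)/(g + 3)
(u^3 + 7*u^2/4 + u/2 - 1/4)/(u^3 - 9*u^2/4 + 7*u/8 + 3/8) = 2*(4*u^3 + 7*u^2 + 2*u - 1)/(8*u^3 - 18*u^2 + 7*u + 3)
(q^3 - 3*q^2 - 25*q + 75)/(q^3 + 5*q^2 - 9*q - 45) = (q - 5)/(q + 3)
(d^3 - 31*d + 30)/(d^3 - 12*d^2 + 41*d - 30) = (d + 6)/(d - 6)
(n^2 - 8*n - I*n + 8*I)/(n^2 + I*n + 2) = (n - 8)/(n + 2*I)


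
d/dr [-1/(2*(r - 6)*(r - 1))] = (r - 7/2)/((r - 6)^2*(r - 1)^2)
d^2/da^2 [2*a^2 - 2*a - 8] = 4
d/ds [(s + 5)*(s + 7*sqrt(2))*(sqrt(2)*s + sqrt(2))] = 3*sqrt(2)*s^2 + 12*sqrt(2)*s + 28*s + 5*sqrt(2) + 84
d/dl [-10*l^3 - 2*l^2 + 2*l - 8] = -30*l^2 - 4*l + 2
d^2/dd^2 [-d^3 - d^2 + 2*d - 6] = -6*d - 2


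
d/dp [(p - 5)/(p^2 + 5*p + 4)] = (p^2 + 5*p - (p - 5)*(2*p + 5) + 4)/(p^2 + 5*p + 4)^2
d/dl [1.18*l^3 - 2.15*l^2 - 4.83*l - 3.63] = 3.54*l^2 - 4.3*l - 4.83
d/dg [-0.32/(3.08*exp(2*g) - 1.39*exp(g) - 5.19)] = (1.9712*exp(g) - 0.4448)*exp(g)/(-3.08*exp(2*g) + 1.39*exp(g) + 5.19)^2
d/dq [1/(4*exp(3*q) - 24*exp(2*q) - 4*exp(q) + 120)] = (-3*exp(2*q) + 12*exp(q) + 1)*exp(q)/(4*(exp(3*q) - 6*exp(2*q) - exp(q) + 30)^2)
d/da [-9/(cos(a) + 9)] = -9*sin(a)/(cos(a) + 9)^2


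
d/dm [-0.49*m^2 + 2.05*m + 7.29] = 2.05 - 0.98*m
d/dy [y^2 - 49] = 2*y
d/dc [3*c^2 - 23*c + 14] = 6*c - 23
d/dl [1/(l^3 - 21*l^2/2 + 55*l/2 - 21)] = 2*(-6*l^2 + 42*l - 55)/(2*l^3 - 21*l^2 + 55*l - 42)^2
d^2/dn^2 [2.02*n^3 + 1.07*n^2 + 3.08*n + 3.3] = 12.12*n + 2.14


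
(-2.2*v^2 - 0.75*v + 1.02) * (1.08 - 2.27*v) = 4.994*v^3 - 0.6735*v^2 - 3.1254*v + 1.1016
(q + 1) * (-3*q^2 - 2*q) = -3*q^3 - 5*q^2 - 2*q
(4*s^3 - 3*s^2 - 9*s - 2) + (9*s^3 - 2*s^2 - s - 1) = 13*s^3 - 5*s^2 - 10*s - 3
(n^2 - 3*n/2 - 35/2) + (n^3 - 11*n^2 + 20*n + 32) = n^3 - 10*n^2 + 37*n/2 + 29/2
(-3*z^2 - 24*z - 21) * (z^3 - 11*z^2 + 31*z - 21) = -3*z^5 + 9*z^4 + 150*z^3 - 450*z^2 - 147*z + 441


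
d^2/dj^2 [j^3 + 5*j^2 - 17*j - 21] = 6*j + 10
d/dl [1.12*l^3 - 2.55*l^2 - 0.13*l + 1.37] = 3.36*l^2 - 5.1*l - 0.13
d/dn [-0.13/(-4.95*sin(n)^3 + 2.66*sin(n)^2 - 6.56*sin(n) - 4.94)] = (-1.9305*sin(n)^2 + 0.6916*sin(n) - 0.8528)*cos(n)/(4.95*sin(n)^3 - 2.66*sin(n)^2 + 6.56*sin(n) + 4.94)^2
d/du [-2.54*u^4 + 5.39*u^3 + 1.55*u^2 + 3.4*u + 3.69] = -10.16*u^3 + 16.17*u^2 + 3.1*u + 3.4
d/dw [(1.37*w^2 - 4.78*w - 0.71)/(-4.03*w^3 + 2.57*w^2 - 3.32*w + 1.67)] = (5.5211*w^4 - 38.5268*w^3 - 0.8477*w^2 + 8.2252*w - 10.3398)/(16.2409*w^6 - 20.7142*w^5 + 33.3641*w^4 - 30.525*w^3 + 19.6062*w^2 - 11.0888*w + 2.7889)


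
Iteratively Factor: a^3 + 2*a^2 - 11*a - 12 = (a + 4)*(a^2 - 2*a - 3) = (a - 3)*(a + 4)*(a + 1)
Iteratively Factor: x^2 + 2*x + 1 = (x + 1)*(x + 1)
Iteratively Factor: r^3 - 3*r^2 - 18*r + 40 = (r - 2)*(r^2 - r - 20) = (r - 5)*(r - 2)*(r + 4)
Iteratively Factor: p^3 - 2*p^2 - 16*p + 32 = (p - 2)*(p^2 - 16) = (p - 2)*(p + 4)*(p - 4)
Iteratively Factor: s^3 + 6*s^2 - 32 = (s + 4)*(s^2 + 2*s - 8) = (s - 2)*(s + 4)*(s + 4)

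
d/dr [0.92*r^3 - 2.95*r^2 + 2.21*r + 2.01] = 2.76*r^2 - 5.9*r + 2.21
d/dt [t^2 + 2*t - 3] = 2*t + 2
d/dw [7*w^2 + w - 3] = 14*w + 1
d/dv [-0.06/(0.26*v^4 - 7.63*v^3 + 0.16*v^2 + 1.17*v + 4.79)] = (0.0624*v^3 - 1.3734*v^2 + 0.0192*v + 0.0702)/(0.26*v^4 - 7.63*v^3 + 0.16*v^2 + 1.17*v + 4.79)^2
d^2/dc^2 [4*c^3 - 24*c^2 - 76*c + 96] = 24*c - 48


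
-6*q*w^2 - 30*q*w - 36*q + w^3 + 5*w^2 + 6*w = (-6*q + w)*(w + 2)*(w + 3)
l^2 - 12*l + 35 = (l - 7)*(l - 5)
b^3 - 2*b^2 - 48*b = b*(b - 8)*(b + 6)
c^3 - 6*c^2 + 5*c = c*(c - 5)*(c - 1)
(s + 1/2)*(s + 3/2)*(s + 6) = s^3 + 8*s^2 + 51*s/4 + 9/2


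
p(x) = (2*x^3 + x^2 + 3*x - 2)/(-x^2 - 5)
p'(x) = 2*x*(2*x^3 + x^2 + 3*x - 2)/(-x^2 - 5)^2 + (6*x^2 + 2*x + 3)/(-x^2 - 5) = (-2*x^4 - 27*x^2 - 14*x - 15)/(x^4 + 10*x^2 + 25)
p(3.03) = -5.07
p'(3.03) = -2.36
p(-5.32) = 8.73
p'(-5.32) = -2.08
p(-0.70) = 0.78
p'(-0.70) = -0.63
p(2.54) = -3.92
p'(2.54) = -2.35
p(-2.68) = 3.39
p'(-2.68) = -1.85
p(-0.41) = 0.62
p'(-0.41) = -0.52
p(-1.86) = 2.01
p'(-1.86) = -1.49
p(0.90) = -0.51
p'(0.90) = -1.50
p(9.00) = -18.19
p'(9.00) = -2.09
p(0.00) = 0.40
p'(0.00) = -0.60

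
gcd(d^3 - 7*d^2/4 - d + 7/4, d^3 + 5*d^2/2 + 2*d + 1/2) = d + 1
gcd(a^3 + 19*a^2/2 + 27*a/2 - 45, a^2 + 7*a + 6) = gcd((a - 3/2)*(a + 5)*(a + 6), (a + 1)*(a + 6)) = a + 6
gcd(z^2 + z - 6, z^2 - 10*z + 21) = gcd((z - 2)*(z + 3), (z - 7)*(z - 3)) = 1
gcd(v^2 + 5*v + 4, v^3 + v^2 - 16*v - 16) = v^2 + 5*v + 4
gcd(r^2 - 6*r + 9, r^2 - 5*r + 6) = r - 3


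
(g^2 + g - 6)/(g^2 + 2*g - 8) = (g + 3)/(g + 4)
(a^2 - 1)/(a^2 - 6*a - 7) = (a - 1)/(a - 7)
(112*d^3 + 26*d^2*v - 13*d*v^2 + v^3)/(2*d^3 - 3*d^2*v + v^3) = (56*d^2 - 15*d*v + v^2)/(d^2 - 2*d*v + v^2)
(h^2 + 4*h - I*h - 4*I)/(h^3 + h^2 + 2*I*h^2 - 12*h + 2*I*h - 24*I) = (h - I)/(h^2 + h*(-3 + 2*I) - 6*I)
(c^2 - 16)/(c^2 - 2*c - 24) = (c - 4)/(c - 6)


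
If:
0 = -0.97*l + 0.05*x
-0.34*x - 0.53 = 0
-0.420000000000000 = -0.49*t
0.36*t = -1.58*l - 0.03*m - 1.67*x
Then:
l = -0.08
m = 80.72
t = 0.86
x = -1.56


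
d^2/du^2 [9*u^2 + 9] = 18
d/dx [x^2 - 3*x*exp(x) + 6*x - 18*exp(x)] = -3*x*exp(x) + 2*x - 21*exp(x) + 6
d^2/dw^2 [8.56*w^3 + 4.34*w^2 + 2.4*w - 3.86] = 51.36*w + 8.68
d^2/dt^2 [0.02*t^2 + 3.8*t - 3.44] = 0.0400000000000000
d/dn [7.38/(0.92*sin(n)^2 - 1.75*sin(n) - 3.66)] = (12.915 - 13.5792*sin(n))*cos(n)/(-0.92*sin(n)^2 + 1.75*sin(n) + 3.66)^2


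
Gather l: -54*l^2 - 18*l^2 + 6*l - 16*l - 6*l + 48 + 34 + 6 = -72*l^2 - 16*l + 88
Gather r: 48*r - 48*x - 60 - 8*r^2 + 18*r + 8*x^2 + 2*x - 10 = -8*r^2 + 66*r + 8*x^2 - 46*x - 70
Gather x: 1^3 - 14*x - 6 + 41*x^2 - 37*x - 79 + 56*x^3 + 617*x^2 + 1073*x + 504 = 56*x^3 + 658*x^2 + 1022*x + 420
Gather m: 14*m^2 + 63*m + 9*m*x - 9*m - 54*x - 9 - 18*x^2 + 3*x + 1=14*m^2 + m*(9*x + 54) - 18*x^2 - 51*x - 8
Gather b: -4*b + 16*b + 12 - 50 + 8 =12*b - 30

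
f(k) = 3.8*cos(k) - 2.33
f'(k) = -3.8*sin(k)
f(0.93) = -0.06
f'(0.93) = -3.05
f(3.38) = -6.02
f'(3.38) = 0.90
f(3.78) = -5.38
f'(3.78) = 2.26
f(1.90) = -3.56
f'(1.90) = -3.60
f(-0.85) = 0.18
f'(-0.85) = 2.85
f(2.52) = -5.42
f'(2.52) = -2.21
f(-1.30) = -1.31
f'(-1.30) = 3.66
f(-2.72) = -5.80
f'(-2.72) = 1.56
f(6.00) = 1.32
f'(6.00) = 1.06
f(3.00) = -6.09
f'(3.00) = -0.54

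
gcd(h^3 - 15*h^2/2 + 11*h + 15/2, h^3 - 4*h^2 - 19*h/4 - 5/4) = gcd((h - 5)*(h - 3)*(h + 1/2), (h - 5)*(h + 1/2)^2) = h^2 - 9*h/2 - 5/2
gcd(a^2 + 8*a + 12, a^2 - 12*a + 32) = 1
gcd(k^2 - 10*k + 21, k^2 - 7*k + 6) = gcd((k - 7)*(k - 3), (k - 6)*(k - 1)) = 1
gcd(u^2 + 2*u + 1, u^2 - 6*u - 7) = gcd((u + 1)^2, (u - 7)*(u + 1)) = u + 1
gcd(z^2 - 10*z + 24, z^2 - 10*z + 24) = z^2 - 10*z + 24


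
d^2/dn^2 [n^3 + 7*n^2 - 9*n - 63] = 6*n + 14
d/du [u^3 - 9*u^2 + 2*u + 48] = 3*u^2 - 18*u + 2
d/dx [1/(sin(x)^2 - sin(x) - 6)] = (1 - 2*sin(x))*cos(x)/(sin(x) + cos(x)^2 + 5)^2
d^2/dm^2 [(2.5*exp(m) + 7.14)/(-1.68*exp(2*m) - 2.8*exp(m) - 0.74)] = (-7.056*exp(4*m) - 68.847744*exp(3*m) - 82.11168*exp(2*m) - 15.291808*exp(m) + 13.42508)*exp(m)/(4.741632*exp(6*m) + 23.70816*exp(5*m) + 45.779328*exp(4*m) + 42.83776*exp(3*m) + 20.164704*exp(2*m) + 4.59984*exp(m) + 0.405224)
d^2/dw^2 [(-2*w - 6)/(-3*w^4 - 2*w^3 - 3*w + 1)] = 12*(3*(w + 3)*(4*w^3 + 2*w^2 + 1)^2 - (4*w^3 + 2*w^2 + 2*w*(w + 3)*(3*w + 1) + 1)*(3*w^4 + 2*w^3 + 3*w - 1))/(3*w^4 + 2*w^3 + 3*w - 1)^3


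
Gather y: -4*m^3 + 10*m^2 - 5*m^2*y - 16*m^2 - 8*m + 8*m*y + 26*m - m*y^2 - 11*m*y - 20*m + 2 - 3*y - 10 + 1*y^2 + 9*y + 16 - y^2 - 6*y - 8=-4*m^3 - 6*m^2 - m*y^2 - 2*m + y*(-5*m^2 - 3*m)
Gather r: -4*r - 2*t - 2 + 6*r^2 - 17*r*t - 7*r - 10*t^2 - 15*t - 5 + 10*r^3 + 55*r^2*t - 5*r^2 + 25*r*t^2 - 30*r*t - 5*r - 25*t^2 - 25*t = 10*r^3 + r^2*(55*t + 1) + r*(25*t^2 - 47*t - 16) - 35*t^2 - 42*t - 7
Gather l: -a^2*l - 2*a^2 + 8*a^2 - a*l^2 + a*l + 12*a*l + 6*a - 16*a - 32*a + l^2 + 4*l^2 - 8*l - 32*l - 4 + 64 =6*a^2 - 42*a + l^2*(5 - a) + l*(-a^2 + 13*a - 40) + 60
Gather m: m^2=m^2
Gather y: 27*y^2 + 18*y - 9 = 27*y^2 + 18*y - 9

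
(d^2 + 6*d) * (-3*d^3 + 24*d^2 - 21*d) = -3*d^5 + 6*d^4 + 123*d^3 - 126*d^2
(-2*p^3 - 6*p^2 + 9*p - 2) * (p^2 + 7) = -2*p^5 - 6*p^4 - 5*p^3 - 44*p^2 + 63*p - 14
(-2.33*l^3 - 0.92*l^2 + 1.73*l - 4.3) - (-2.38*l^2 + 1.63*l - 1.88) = -2.33*l^3 + 1.46*l^2 + 0.1*l - 2.42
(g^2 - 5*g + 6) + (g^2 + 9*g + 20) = 2*g^2 + 4*g + 26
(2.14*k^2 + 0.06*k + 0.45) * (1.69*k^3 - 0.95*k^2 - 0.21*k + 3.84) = 3.6166*k^5 - 1.9316*k^4 + 0.2541*k^3 + 7.7775*k^2 + 0.1359*k + 1.728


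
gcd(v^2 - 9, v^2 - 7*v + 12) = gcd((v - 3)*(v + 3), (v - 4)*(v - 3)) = v - 3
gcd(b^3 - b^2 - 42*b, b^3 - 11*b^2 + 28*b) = b^2 - 7*b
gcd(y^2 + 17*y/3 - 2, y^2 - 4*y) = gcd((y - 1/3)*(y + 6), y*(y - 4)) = 1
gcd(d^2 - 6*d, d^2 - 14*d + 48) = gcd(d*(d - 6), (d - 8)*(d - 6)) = d - 6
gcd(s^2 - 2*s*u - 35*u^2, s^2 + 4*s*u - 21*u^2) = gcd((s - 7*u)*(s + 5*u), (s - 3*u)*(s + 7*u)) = 1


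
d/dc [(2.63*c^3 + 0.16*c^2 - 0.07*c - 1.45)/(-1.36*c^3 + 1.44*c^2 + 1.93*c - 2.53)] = (4.0048*c^4 + 9.9614*c^3 - 25.4681*c^2 + 3.3664*c + 2.9756)/(1.8496*c^6 - 3.9168*c^5 - 3.176*c^4 + 12.44*c^3 - 3.5615*c^2 - 9.7658*c + 6.4009)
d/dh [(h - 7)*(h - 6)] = 2*h - 13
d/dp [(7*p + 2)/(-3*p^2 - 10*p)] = (21*p^2 + 12*p + 20)/(p^2*(9*p^2 + 60*p + 100))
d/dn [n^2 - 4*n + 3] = 2*n - 4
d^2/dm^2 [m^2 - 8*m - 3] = 2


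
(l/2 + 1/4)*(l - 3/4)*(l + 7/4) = l^3/2 + 3*l^2/4 - 13*l/32 - 21/64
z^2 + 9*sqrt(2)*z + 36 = (z + 3*sqrt(2))*(z + 6*sqrt(2))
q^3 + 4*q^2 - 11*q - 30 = (q - 3)*(q + 2)*(q + 5)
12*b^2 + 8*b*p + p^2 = (2*b + p)*(6*b + p)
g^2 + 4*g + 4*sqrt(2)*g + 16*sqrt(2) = (g + 4)*(g + 4*sqrt(2))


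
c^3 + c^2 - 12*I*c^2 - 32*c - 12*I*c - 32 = (c + 1)*(c - 8*I)*(c - 4*I)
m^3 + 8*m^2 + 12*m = m*(m + 2)*(m + 6)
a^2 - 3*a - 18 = (a - 6)*(a + 3)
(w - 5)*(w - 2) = w^2 - 7*w + 10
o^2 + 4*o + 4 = (o + 2)^2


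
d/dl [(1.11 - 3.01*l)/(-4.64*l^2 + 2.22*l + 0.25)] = (-13.9664*l^2 + 10.3008*l - 3.2167)/(21.5296*l^4 - 20.6016*l^3 + 2.6084*l^2 + 1.11*l + 0.0625)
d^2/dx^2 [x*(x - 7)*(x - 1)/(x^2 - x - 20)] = 40*(x^3 - 21*x^2 + 81*x - 167)/(x^6 - 3*x^5 - 57*x^4 + 119*x^3 + 1140*x^2 - 1200*x - 8000)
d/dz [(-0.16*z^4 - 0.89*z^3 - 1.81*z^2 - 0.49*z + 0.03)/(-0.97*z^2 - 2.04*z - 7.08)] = (0.3104*z^5 + 1.8425*z^4 + 8.1624*z^3 + 22.1207*z^2 + 25.6878*z + 3.5304)/(0.9409*z^4 + 3.9576*z^3 + 17.8968*z^2 + 28.8864*z + 50.1264)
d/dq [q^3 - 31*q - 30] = 3*q^2 - 31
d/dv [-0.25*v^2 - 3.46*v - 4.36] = -0.5*v - 3.46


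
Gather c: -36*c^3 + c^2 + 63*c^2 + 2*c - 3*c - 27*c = -36*c^3 + 64*c^2 - 28*c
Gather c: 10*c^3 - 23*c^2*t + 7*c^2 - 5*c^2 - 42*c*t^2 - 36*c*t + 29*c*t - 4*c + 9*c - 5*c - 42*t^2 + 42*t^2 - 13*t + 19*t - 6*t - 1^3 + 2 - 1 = 10*c^3 + c^2*(2 - 23*t) + c*(-42*t^2 - 7*t)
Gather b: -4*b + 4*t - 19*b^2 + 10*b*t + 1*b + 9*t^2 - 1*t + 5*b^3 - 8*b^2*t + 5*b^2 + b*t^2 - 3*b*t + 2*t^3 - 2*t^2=5*b^3 + b^2*(-8*t - 14) + b*(t^2 + 7*t - 3) + 2*t^3 + 7*t^2 + 3*t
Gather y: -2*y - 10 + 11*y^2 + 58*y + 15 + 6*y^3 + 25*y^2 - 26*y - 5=6*y^3 + 36*y^2 + 30*y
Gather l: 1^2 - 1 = 0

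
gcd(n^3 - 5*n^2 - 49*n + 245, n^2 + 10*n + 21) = n + 7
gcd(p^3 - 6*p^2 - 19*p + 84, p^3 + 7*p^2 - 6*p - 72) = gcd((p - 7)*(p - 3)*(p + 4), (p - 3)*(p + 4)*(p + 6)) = p^2 + p - 12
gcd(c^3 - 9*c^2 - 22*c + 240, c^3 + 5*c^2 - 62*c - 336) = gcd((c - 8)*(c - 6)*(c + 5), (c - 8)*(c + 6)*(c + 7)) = c - 8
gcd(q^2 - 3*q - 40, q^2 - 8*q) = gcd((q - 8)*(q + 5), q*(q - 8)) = q - 8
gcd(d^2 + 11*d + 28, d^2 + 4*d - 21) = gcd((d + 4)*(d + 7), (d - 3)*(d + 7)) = d + 7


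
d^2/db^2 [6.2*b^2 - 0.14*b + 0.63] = 12.4000000000000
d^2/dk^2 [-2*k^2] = -4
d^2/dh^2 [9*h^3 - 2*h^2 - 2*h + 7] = 54*h - 4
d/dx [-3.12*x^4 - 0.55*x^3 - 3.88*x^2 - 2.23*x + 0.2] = -12.48*x^3 - 1.65*x^2 - 7.76*x - 2.23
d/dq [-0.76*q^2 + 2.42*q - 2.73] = 2.42 - 1.52*q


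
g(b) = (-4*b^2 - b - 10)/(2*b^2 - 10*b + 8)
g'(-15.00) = 0.03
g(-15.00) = -1.47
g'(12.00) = 0.18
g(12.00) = -3.40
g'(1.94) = 0.23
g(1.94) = 6.97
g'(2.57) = 5.34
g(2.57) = 8.68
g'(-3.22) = 0.11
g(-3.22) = -0.79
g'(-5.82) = 0.08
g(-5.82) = -1.04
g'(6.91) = 1.46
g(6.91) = -6.04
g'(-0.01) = -1.64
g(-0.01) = -1.23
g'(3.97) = 14444.16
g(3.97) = 432.18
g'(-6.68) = 0.07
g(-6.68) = -1.11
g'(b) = (10 - 4*b)*(-4*b^2 - b - 10)/(2*b^2 - 10*b + 8)^2 + (-8*b - 1)/(2*b^2 - 10*b + 8) = 3*(7*b^2 - 4*b - 18)/(2*(b^4 - 10*b^3 + 33*b^2 - 40*b + 16))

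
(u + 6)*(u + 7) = u^2 + 13*u + 42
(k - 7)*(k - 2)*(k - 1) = k^3 - 10*k^2 + 23*k - 14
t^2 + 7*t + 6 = (t + 1)*(t + 6)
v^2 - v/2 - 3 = (v - 2)*(v + 3/2)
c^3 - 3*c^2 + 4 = (c - 2)^2*(c + 1)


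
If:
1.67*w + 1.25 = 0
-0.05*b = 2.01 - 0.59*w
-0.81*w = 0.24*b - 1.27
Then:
No Solution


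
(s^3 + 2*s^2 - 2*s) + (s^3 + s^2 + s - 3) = 2*s^3 + 3*s^2 - s - 3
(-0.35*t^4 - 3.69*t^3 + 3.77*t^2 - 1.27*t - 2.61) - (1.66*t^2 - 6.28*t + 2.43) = -0.35*t^4 - 3.69*t^3 + 2.11*t^2 + 5.01*t - 5.04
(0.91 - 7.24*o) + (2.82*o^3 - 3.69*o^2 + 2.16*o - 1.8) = 2.82*o^3 - 3.69*o^2 - 5.08*o - 0.89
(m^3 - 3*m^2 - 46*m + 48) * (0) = 0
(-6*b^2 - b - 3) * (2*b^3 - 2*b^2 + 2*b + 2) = -12*b^5 + 10*b^4 - 16*b^3 - 8*b^2 - 8*b - 6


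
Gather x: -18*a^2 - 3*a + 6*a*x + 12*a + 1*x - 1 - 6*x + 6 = -18*a^2 + 9*a + x*(6*a - 5) + 5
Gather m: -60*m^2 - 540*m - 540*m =-60*m^2 - 1080*m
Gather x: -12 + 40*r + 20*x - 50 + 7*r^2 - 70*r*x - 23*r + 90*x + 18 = 7*r^2 + 17*r + x*(110 - 70*r) - 44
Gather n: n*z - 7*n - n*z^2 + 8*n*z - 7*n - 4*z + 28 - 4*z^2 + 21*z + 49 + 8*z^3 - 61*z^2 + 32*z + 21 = n*(-z^2 + 9*z - 14) + 8*z^3 - 65*z^2 + 49*z + 98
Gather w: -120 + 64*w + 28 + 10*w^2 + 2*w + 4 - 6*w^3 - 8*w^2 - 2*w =-6*w^3 + 2*w^2 + 64*w - 88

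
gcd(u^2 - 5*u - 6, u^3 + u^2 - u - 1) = u + 1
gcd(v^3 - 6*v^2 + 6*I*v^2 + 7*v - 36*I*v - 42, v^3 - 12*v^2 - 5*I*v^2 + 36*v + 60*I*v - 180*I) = v - 6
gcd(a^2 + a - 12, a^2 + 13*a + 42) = 1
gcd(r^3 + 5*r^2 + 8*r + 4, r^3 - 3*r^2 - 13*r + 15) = 1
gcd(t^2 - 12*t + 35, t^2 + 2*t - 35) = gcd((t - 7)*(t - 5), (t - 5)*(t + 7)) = t - 5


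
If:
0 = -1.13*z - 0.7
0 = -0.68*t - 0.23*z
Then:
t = 0.21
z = -0.62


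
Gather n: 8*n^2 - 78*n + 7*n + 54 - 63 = 8*n^2 - 71*n - 9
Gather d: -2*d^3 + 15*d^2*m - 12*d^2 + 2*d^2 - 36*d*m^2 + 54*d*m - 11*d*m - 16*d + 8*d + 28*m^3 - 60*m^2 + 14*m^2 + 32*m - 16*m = -2*d^3 + d^2*(15*m - 10) + d*(-36*m^2 + 43*m - 8) + 28*m^3 - 46*m^2 + 16*m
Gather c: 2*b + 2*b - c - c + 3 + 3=4*b - 2*c + 6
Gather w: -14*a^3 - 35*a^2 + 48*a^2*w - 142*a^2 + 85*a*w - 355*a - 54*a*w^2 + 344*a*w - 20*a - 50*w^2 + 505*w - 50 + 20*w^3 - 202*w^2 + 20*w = -14*a^3 - 177*a^2 - 375*a + 20*w^3 + w^2*(-54*a - 252) + w*(48*a^2 + 429*a + 525) - 50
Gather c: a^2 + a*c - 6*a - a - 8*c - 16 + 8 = a^2 - 7*a + c*(a - 8) - 8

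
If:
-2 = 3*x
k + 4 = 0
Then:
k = -4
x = -2/3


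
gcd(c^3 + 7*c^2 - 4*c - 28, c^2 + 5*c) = 1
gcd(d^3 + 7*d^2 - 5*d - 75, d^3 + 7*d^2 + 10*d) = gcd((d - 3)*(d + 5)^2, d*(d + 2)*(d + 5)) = d + 5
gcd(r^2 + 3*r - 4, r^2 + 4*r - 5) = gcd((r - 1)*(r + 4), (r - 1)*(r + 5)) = r - 1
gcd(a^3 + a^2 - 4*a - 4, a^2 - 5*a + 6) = a - 2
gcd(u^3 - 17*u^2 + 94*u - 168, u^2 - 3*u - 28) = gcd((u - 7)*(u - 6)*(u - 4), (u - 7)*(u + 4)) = u - 7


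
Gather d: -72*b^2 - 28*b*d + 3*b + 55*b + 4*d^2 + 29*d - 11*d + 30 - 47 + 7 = -72*b^2 + 58*b + 4*d^2 + d*(18 - 28*b) - 10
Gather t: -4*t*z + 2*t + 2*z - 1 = t*(2 - 4*z) + 2*z - 1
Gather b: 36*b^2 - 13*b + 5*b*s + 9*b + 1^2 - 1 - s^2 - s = 36*b^2 + b*(5*s - 4) - s^2 - s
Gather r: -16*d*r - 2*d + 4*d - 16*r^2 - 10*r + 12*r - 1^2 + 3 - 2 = 2*d - 16*r^2 + r*(2 - 16*d)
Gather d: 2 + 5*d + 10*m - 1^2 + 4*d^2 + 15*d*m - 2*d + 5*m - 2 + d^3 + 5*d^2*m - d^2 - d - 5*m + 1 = d^3 + d^2*(5*m + 3) + d*(15*m + 2) + 10*m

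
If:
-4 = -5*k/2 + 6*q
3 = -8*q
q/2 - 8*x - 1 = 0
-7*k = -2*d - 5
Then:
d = -1/20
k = 7/10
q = -3/8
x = -19/128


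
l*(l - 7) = l^2 - 7*l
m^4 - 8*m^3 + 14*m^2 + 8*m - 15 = (m - 5)*(m - 3)*(m - 1)*(m + 1)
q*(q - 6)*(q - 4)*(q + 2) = q^4 - 8*q^3 + 4*q^2 + 48*q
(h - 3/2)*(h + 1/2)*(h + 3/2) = h^3 + h^2/2 - 9*h/4 - 9/8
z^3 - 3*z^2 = z^2*(z - 3)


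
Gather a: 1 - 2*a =1 - 2*a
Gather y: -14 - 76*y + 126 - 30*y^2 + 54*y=-30*y^2 - 22*y + 112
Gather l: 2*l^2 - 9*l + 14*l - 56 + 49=2*l^2 + 5*l - 7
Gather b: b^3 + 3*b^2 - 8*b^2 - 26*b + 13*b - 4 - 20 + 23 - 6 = b^3 - 5*b^2 - 13*b - 7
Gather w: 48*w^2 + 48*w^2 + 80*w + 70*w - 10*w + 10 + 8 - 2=96*w^2 + 140*w + 16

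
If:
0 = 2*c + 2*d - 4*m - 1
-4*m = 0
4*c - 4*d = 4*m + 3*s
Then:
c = 3*s/8 + 1/4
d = 1/4 - 3*s/8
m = 0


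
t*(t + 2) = t^2 + 2*t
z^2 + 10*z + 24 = (z + 4)*(z + 6)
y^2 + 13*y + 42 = (y + 6)*(y + 7)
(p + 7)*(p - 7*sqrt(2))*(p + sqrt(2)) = p^3 - 6*sqrt(2)*p^2 + 7*p^2 - 42*sqrt(2)*p - 14*p - 98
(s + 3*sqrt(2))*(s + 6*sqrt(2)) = s^2 + 9*sqrt(2)*s + 36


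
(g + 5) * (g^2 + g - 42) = g^3 + 6*g^2 - 37*g - 210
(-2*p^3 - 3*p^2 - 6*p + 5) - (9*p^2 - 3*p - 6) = -2*p^3 - 12*p^2 - 3*p + 11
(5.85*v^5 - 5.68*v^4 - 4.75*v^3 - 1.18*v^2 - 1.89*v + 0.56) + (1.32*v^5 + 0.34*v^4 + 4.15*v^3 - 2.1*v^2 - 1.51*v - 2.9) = 7.17*v^5 - 5.34*v^4 - 0.6*v^3 - 3.28*v^2 - 3.4*v - 2.34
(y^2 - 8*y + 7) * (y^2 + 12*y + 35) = y^4 + 4*y^3 - 54*y^2 - 196*y + 245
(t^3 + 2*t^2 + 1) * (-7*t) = -7*t^4 - 14*t^3 - 7*t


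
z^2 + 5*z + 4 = (z + 1)*(z + 4)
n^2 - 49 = (n - 7)*(n + 7)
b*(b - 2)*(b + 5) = b^3 + 3*b^2 - 10*b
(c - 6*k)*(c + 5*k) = c^2 - c*k - 30*k^2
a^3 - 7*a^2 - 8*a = a*(a - 8)*(a + 1)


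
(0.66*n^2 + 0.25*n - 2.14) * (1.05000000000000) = 0.693*n^2 + 0.2625*n - 2.247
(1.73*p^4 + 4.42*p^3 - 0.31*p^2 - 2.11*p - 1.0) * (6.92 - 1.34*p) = -2.3182*p^5 + 6.0488*p^4 + 31.0018*p^3 + 0.6822*p^2 - 13.2612*p - 6.92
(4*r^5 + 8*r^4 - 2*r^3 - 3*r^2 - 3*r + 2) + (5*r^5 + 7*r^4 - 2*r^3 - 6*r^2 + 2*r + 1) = 9*r^5 + 15*r^4 - 4*r^3 - 9*r^2 - r + 3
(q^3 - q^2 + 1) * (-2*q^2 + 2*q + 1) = -2*q^5 + 4*q^4 - q^3 - 3*q^2 + 2*q + 1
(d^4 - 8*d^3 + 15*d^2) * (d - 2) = d^5 - 10*d^4 + 31*d^3 - 30*d^2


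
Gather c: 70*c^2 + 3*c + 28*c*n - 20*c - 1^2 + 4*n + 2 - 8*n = 70*c^2 + c*(28*n - 17) - 4*n + 1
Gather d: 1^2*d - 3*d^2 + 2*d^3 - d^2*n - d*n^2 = 2*d^3 + d^2*(-n - 3) + d*(1 - n^2)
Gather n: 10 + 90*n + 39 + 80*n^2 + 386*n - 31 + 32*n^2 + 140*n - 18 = 112*n^2 + 616*n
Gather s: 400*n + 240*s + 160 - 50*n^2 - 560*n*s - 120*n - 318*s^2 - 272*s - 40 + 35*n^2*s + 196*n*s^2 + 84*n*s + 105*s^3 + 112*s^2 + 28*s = -50*n^2 + 280*n + 105*s^3 + s^2*(196*n - 206) + s*(35*n^2 - 476*n - 4) + 120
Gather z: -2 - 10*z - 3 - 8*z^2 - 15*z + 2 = -8*z^2 - 25*z - 3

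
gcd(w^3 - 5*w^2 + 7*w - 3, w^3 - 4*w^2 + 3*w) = w^2 - 4*w + 3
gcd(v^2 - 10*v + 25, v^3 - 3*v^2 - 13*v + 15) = v - 5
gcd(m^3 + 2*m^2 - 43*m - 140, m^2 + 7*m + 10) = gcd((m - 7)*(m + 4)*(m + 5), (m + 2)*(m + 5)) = m + 5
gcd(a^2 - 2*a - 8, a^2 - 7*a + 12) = a - 4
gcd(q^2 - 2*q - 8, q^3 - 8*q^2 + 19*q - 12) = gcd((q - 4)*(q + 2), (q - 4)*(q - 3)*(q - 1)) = q - 4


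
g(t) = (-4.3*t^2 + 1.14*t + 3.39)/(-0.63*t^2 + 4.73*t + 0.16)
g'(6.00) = -20.53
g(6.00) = -24.67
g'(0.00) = -619.23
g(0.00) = 21.19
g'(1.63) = -1.65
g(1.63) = -1.00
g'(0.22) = -11.81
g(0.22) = 2.93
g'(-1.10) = -1.27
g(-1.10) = 0.53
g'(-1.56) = -0.89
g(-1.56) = 1.01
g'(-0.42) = -5.47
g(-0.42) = -1.11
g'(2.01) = -1.76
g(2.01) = -1.64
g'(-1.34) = -1.03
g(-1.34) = 0.80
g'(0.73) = -2.25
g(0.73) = 0.59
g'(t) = (1.14 - 8.6*t)/(-0.63*t^2 + 4.73*t + 0.16) + (1.26*t - 4.73)*(-4.3*t^2 + 1.14*t + 3.39)/(-0.63*t^2 + 4.73*t + 0.16)^2 = (-19.6208*t^2 + 2.8954*t - 15.8523)/(0.3969*t^4 - 5.9598*t^3 + 22.1713*t^2 + 1.5136*t + 0.0256)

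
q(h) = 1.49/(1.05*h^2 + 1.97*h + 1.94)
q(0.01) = 0.76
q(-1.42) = 1.18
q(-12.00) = 0.01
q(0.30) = 0.57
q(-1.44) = 1.16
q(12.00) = 0.01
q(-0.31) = 1.04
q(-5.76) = 0.06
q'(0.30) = -0.56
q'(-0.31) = -0.96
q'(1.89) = -0.10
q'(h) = 1.49*(-2.1*h - 1.97)/(1.05*h^2 + 1.97*h + 1.94)^2 = (-3.129*h - 2.9353)/(1.05*h^2 + 1.97*h + 1.94)^2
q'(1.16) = -0.21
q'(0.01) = -0.77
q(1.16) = 0.26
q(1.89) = 0.16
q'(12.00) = -0.00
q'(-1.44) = 0.96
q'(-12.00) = 0.00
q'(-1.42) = 0.95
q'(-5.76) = 0.02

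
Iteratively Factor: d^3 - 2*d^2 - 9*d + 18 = (d - 3)*(d^2 + d - 6) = (d - 3)*(d + 3)*(d - 2)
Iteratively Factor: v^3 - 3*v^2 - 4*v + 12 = (v - 2)*(v^2 - v - 6) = (v - 2)*(v + 2)*(v - 3)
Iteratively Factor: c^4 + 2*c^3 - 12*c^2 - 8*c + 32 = (c + 4)*(c^3 - 2*c^2 - 4*c + 8) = (c - 2)*(c + 4)*(c^2 - 4) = (c - 2)*(c + 2)*(c + 4)*(c - 2)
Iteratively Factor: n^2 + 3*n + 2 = (n + 2)*(n + 1)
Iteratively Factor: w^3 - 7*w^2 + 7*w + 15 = (w + 1)*(w^2 - 8*w + 15) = (w - 5)*(w + 1)*(w - 3)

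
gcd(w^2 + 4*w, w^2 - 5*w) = w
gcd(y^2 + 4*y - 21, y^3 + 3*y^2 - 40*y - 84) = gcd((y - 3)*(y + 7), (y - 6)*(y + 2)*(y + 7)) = y + 7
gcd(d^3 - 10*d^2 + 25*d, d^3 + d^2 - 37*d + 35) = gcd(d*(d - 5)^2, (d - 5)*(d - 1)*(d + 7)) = d - 5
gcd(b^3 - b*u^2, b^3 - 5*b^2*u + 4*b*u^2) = -b^2 + b*u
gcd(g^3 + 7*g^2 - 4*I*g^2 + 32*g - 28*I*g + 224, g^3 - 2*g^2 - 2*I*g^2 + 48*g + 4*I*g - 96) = g - 8*I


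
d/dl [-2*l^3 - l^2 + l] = -6*l^2 - 2*l + 1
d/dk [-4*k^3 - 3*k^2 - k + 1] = -12*k^2 - 6*k - 1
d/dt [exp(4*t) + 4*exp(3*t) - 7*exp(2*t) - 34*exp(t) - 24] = (4*exp(3*t) + 12*exp(2*t) - 14*exp(t) - 34)*exp(t)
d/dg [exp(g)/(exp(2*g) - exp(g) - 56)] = (-(2*exp(g) - 1)*exp(g) + exp(2*g) - exp(g) - 56)*exp(g)/(-exp(2*g) + exp(g) + 56)^2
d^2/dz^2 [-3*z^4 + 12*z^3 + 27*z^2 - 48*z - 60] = -36*z^2 + 72*z + 54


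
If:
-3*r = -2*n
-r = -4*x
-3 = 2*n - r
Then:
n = -9/4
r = -3/2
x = -3/8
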